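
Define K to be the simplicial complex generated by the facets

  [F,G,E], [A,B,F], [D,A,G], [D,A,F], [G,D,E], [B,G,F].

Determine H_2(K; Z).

H_2 = 0.

Take the total order A < B < D < E < F < G on the vertex set. Then K (dimension 2) consists of the simplices:

  0-simplices (6): A, B, D, E, F, G
  1-simplices (12): AB, AD, AF, AG, BF, BG, DE, DF, DG, EF, EG, FG
  2-simplices (6): ABF, ADF, ADG, BFG, DEG, EFG

Hence C_0 ≅ Z^6, C_1 ≅ Z^12, C_2 ≅ Z^6.

The boundary map ∂_1: C_1 → C_0 maps an edge to its endpoints' difference, ∂[p,q] = q − p.
This gives a 6×12 integer matrix of rank 5; reducing to Smith normal form yields diagonal entries (1,1,1,1,1).

The boundary map ∂_2: C_2 → C_1 acts by ∂[p,q,r] = [q,r] − [p,r] + [p,q]. For instance
  ∂DEG = EG − DG + DE,
  ∂BFG = FG − BG + BF.
This gives a 12×6 integer matrix of rank 6; reducing to Smith normal form yields diagonal entries (1,1,1,1,1,1).

Reading off H_k = ker ∂_k / im ∂_{k+1}:

  H_2: rank ker ∂_2 − rank ∂_3 = (6 − 6) − 0 = 0, and there is no ∂_3, so H_2 ≅ 0.

(K is a triangulation of the cylinder S^1 x I.)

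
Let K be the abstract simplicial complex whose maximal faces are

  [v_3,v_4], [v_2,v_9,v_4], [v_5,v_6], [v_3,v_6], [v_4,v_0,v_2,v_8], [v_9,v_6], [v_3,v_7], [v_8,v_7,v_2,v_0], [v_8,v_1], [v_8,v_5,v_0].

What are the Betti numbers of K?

Order the vertices as v_0 < v_1 < v_2 < v_3 < v_4 < v_5 < v_6 < v_7 < v_8 < v_9. Listing each simplex with vertices in this order, K has dimension 3 with simplices:

  0-simplices (10): [v_0], [v_1], [v_2], [v_3], [v_4], [v_5], [v_6], [v_7], [v_8], [v_9]
  1-simplices (19): (19 of them)
  2-simplices (9): [v_0,v_2,v_4], [v_0,v_2,v_7], [v_0,v_2,v_8], [v_0,v_4,v_8], [v_0,v_5,v_8], [v_0,v_7,v_8], [v_2,v_4,v_8], [v_2,v_4,v_9], [v_2,v_7,v_8]
  3-simplices (2): [v_0,v_2,v_4,v_8], [v_0,v_2,v_7,v_8]

Hence C_0 ≅ Z^10, C_1 ≅ Z^19, C_2 ≅ Z^9, C_3 ≅ Z^2.

The boundary map ∂_1: C_1 → C_0 is given by ∂[p,q] = [q] − [p]. For instance
  ∂[v_0,v_5] = [v_5] − [v_0].
The resulting 10×19 matrix has rank 9, and its Smith normal form has invariant factors (1,1,1,1,1,1,1,1,1).

∂_2: C_2 → C_1 maps a triangle to the signed sum of its edges. For instance
  ∂[v_0,v_2,v_7] = [v_2,v_7] − [v_0,v_7] + [v_0,v_2],
  ∂[v_2,v_4,v_8] = [v_4,v_8] − [v_2,v_8] + [v_2,v_4].
This gives a 19×9 integer matrix of rank 7; reducing to Smith normal form yields diagonal entries (1,1,1,1,1,1,1).

Boundary ∂_3: C_3 → C_2 sends each 3-simplex σ to the alternating sum Σ_i (−1)^i (σ with its i-th vertex removed). For instance
  ∂[v_0,v_2,v_7,v_8] = [v_2,v_7,v_8] − [v_0,v_7,v_8] + [v_0,v_2,v_8] − [v_0,v_2,v_7],
  ∂[v_0,v_2,v_4,v_8] = [v_2,v_4,v_8] − [v_0,v_4,v_8] + [v_0,v_2,v_8] − [v_0,v_2,v_4].
As a 9×2 matrix over Z this has rank 2, with invariant factors (1,1).

Now H_k = ker ∂_k / im ∂_{k+1}, so:

  H_0: rank C_0 − rank ∂_1 = 10 − 9 = 1, and the invariant factors of ∂_1 are all 1, so H_0 = Z.
  H_1: rank ker ∂_1 − rank ∂_2 = (19 − 9) − 7 = 3, and the invariant factors of ∂_2 are all 1, so H_1 = Z^3.
  H_2: rank ker ∂_2 − rank ∂_3 = (9 − 7) − 2 = 0, and the invariant factors of ∂_3 are all 1, so H_2 = 0.
  H_3: rank ker ∂_3 − rank ∂_4 = (2 − 2) − 0 = 0, and there is no ∂_4, so H_3 = 0.

Hence the Betti numbers are b_0 = 1, b_1 = 3, b_2 = 0, b_3 = 0.

b_0 = 1, b_1 = 3, b_2 = 0, b_3 = 0.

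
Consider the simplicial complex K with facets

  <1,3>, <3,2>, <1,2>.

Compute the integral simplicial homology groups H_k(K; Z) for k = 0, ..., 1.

H_0 ≅ Z,  H_1 ≅ Z.

We work with the vertex ordering 1 < 2 < 3. The simplices of K, each written with vertices in increasing order, are:

  0-simplices (3): [1], [2], [3]
  1-simplices (3): [1,2], [1,3], [2,3]

giving chain groups C_0 ≅ Z^3, C_1 ≅ Z^3.

Boundary ∂_1: C_1 → C_0 maps an edge to its endpoints' difference, ∂[p,q] = q − p. For instance
  ∂[1,3] = [3] − [1].
The 3×3 boundary matrix has rank 2 and Smith normal form diag(1,1).

From H_k ≅ ker(∂_k) / im(∂_{k+1}) we obtain:

  H_0: rank C_0 − rank ∂_1 = 3 − 2 = 1, and the invariant factors of ∂_1 are all 1, so H_0 = Z.
  H_1: rank ker ∂_1 − rank ∂_2 = (3 − 2) − 0 = 1, and there is no ∂_2, so H_1 = Z.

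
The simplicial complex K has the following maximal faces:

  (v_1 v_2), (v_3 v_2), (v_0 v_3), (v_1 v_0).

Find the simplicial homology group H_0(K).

H_0 ≅ Z.

We work with the vertex ordering v_0 < v_1 < v_2 < v_3. The simplices of K, each written with vertices in increasing order, are:

  0-simplices (4): [v_0], [v_1], [v_2], [v_3]
  1-simplices (4): [v_0,v_1], [v_0,v_3], [v_1,v_2], [v_2,v_3]

Hence C_0 ≅ Z^4, C_1 ≅ Z^4.

Boundary ∂_1: C_1 → C_0 is given by ∂[p,q] = [q] − [p]. For instance
  ∂[v_0,v_1] = [v_1] − [v_0].
As a 4×4 matrix over Z this has rank 3, with invariant factors (1,1,1).

From H_k ≅ ker(∂_k) / im(∂_{k+1}) we obtain:

  H_0: rank C_0 − rank ∂_1 = 4 − 3 = 1, and the invariant factors of ∂_1 are all 1, so H_0 ≅ Z.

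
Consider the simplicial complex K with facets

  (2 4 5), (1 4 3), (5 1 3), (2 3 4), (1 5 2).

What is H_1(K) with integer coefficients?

H_1 ≅ Z.

Take the total order 1 < 2 < 3 < 4 < 5 on the vertex set. Then K (dimension 2) consists of the simplices:

  0-simplices (5): [1], [2], [3], [4], [5]
  1-simplices (10): [1,2], [1,3], [1,4], [1,5], [2,3], [2,4], [2,5], [3,4], [3,5], [4,5]
  2-simplices (5): [1,2,5], [1,3,4], [1,3,5], [2,3,4], [2,4,5]

Hence C_0 ≅ Z^5, C_1 ≅ Z^10, C_2 ≅ Z^5.

Boundary ∂_1: C_1 → C_0 maps an edge to its endpoints' difference, ∂[p,q] = q − p. For instance
  ∂[1,3] = [3] − [1].
The resulting 5×10 matrix has rank 4, and its Smith normal form has invariant factors (1,1,1,1).

The boundary map ∂_2: C_2 → C_1 maps a triangle to the signed sum of its edges. For instance
  ∂[2,3,4] = [3,4] − [2,4] + [2,3],
  ∂[2,4,5] = [4,5] − [2,5] + [2,4].
The resulting 10×5 matrix has rank 5, and its Smith normal form has invariant factors (1,1,1,1,1).

From H_k ≅ ker(∂_k) / im(∂_{k+1}) we obtain:

  H_1: rank ker ∂_1 − rank ∂_2 = (10 − 4) − 5 = 1, and the invariant factors of ∂_2 are all 1, so H_1 ≅ Z.

(K is a triangulation of the Möbius band.)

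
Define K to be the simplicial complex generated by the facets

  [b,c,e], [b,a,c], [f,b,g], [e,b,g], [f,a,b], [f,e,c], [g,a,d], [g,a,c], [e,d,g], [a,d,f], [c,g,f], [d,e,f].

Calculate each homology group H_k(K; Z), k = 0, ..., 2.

We work with the vertex ordering a < b < c < d < e < f < g. The simplices of K, each written with vertices in increasing order, are:

  0-simplices (7): a, b, c, d, e, f, g
  1-simplices (18): ab, ac, ad, af, ag, bc, be, bf, bg, ce, cf, cg, de, df, dg, ef, eg, fg
  2-simplices (12): abc, abf, acg, adf, adg, bce, beg, bfg, cef, cfg, def, deg

Hence C_0 ≅ Z^7, C_1 ≅ Z^18, C_2 ≅ Z^12.

The boundary map ∂_1: C_1 → C_0 sends each edge [p,q] (with p < q) to q − p.
The 7×18 boundary matrix has rank 6 and Smith normal form diag(1,1,1,1,1,1).

∂_2: C_2 → C_1 maps a triangle to the signed sum of its edges. For instance
  ∂bfg = fg − bg + bf,
  ∂beg = eg − bg + be.
The resulting 18×12 matrix has rank 12, and its Smith normal form has invariant factors (1,1,1,1,1,1,1,1,1,1,1,2).

Now H_k = ker ∂_k / im ∂_{k+1}, so:

  H_0: rank C_0 − rank ∂_1 = 7 − 6 = 1, and the invariant factors of ∂_1 are all 1, so H_0 ≅ Z.
  H_1: rank ker ∂_1 − rank ∂_2 = (18 − 6) − 12 = 0, and ∂_2 has invariant factor 2 > 1, so H_1 ≅ Z/2Z.
  H_2: rank ker ∂_2 − rank ∂_3 = (12 − 12) − 0 = 0, and there is no ∂_3, so H_2 ≅ 0.

As a check, the Euler characteristic is 7 − 18 + 12 = 1, which agrees with 1 − 0 + 0 = 1.

H_0 ≅ Z,  H_1 ≅ Z/2Z,  H_2 = 0.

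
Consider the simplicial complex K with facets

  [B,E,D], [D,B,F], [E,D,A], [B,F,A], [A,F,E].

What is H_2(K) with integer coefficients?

Take the total order A < B < D < E < F on the vertex set. Then K (dimension 2) consists of the simplices:

  0-simplices (5): A, B, D, E, F
  1-simplices (10): AB, AD, AE, AF, BD, BE, BF, DE, DF, EF
  2-simplices (5): ABF, ADE, AEF, BDE, BDF

giving chain groups C_0 ≅ Z^5, C_1 ≅ Z^10, C_2 ≅ Z^5.

Boundary ∂_1: C_1 → C_0 maps an edge to its endpoints' difference, ∂[p,q] = q − p. For instance
  ∂AF = F − A.
This gives a 5×10 integer matrix of rank 4; reducing to Smith normal form yields diagonal entries (1,1,1,1).

∂_2: C_2 → C_1 maps a triangle to the signed sum of its edges. For instance
  ∂BDF = DF − BF + BD,
  ∂BDE = DE − BE + BD.
As a 10×5 matrix over Z this has rank 5, with invariant factors (1,1,1,1,1).

Reading off H_k = ker ∂_k / im ∂_{k+1}:

  H_2: rank ker ∂_2 − rank ∂_3 = (5 − 5) − 0 = 0, and there is no ∂_3, so H_2 ≅ 0.

(K is a triangulation of the Möbius band.)

H_2 = 0.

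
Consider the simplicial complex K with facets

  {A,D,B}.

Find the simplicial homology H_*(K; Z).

H_0 = Z,  H_1 = 0,  H_2 = 0.

K has 3 vertices, 3 edges, 1 triangle.
rank ∂_0 = 0, rank ∂_1 = 2 ⇒ b_0 = 3 − 0 − 2 = 1; all invariant factors of ∂_1 are 1 so no torsion. So H_0 = Z.
rank ∂_1 = 2, rank ∂_2 = 1 ⇒ b_1 = 3 − 2 − 1 = 0; all invariant factors of ∂_2 are 1 so no torsion. So H_1 = 0.
rank ∂_2 = 1, rank ∂_3 = 0 ⇒ b_2 = 1 − 1 − 0 = 0. So H_2 = 0.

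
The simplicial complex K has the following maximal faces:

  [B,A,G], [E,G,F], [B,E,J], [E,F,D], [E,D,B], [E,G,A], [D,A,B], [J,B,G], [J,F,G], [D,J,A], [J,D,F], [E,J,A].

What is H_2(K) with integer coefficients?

H_2 ≅ 0.

Order the vertices as A < B < D < E < F < G < J. Listing each simplex with vertices in this order, K has dimension 2 with simplices:

  0-simplices (7): A, B, D, E, F, G, J
  1-simplices (18): AB, AD, AE, AG, AJ, BD, BE, BG, BJ, DE, DF, DJ, EF, EG, EJ, FG, FJ, GJ
  2-simplices (12): ABD, ABG, ADJ, AEG, AEJ, BDE, BEJ, BGJ, DEF, DFJ, EFG, FGJ

so the chain groups are C_0 ≅ Z^7, C_1 ≅ Z^18, C_2 ≅ Z^12.

Boundary ∂_1: C_1 → C_0 sends each edge [p,q] (with p < q) to q − p. For instance
  ∂BG = G − B.
The resulting 7×18 matrix has rank 6, and its Smith normal form has invariant factors (1,1,1,1,1,1).

Boundary ∂_2: C_2 → C_1 maps a triangle to the signed sum of its edges. For instance
  ∂ADJ = DJ − AJ + AD,
  ∂DEF = EF − DF + DE.
As a 18×12 matrix over Z this has rank 12, with invariant factors (1,1,1,1,1,1,1,1,1,1,1,2).

Computing H_k = (kernel of ∂_k) / (image of ∂_{k+1}):

  H_2: rank ker ∂_2 − rank ∂_3 = (12 − 12) − 0 = 0, and there is no ∂_3, so H_2 ≅ 0.

(K is a triangulation of the real projective plane RP^2.)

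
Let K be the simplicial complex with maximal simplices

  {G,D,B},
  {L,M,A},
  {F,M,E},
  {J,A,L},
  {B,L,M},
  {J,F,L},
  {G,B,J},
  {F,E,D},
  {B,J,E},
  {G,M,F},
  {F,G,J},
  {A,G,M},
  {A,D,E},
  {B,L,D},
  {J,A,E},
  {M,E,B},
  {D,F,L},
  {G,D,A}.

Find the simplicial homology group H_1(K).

H_1 ≅ Z^2.

Take the total order A < B < D < E < F < G < J < L < M on the vertex set. Then K (dimension 2) consists of the simplices:

  0-simplices (9): A, B, D, E, F, G, J, L, M
  1-simplices (27): AD, AE, AG, AJ, AL, AM, BD, BE, BG, BJ, BL, BM, DE, DF, DG, DL, EF, EJ, EM, FG, FJ, FL, FM, GJ, GM, JL, LM
  2-simplices (18): ADE, ADG, AEJ, AGM, AJL, ALM, BDG, BDL, BEJ, BEM, BGJ, BLM, DEF, DFL, EFM, FGJ, FGM, FJL

Hence C_0 ≅ Z^9, C_1 ≅ Z^27, C_2 ≅ Z^18.

The boundary map ∂_1: C_1 → C_0 is given by ∂[p,q] = [q] − [p].
The 9×27 boundary matrix has rank 8 and Smith normal form diag(1,1,1,1,1,1,1,1).

∂_2: C_2 → C_1 acts by ∂[p,q,r] = [q,r] − [p,r] + [p,q]. For instance
  ∂FJL = JL − FL + FJ,
  ∂BDL = DL − BL + BD.
The resulting 27×18 matrix has rank 17, and its Smith normal form has invariant factors (1,1,1,1,1,1,1,1,1,1,1,1,1,1,1,1,1).

Reading off H_k = ker ∂_k / im ∂_{k+1}:

  H_1: rank ker ∂_1 − rank ∂_2 = (27 − 8) − 17 = 2, and the invariant factors of ∂_2 are all 1, so H_1 = Z^2.

(K is a triangulation of the torus T^2.)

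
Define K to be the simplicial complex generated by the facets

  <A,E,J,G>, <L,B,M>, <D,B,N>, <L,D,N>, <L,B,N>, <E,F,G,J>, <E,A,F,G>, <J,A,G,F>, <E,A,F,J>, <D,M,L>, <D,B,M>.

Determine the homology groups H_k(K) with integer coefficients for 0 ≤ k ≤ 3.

H_0 ≅ Z^2,  H_1 = 0,  H_2 ≅ Z,  H_3 ≅ Z.

Fix the vertex order A < B < D < E < F < G < J < L < M < N and write every simplex with vertices in increasing order. Then dim K = 3 and the simplices of K are:

  0-simplices (10): A, B, D, E, F, G, J, L, M, N
  1-simplices (19): AE, AF, AG, AJ, BD, BL, BM, BN, DL, DM, DN, EF, EG, EJ, FG, FJ, GJ, LM, LN
  2-simplices (16): AEF, AEG, AEJ, AFG, AFJ, AGJ, BDM, BDN, BLM, BLN, DLM, DLN, EFG, EFJ, EGJ, FGJ
  3-simplices (5): AEFG, AEFJ, AEGJ, AFGJ, EFGJ

so the chain groups are C_0 ≅ Z^10, C_1 ≅ Z^19, C_2 ≅ Z^16, C_3 ≅ Z^5.

The boundary map ∂_1: C_1 → C_0 is given by ∂[p,q] = [q] − [p]. For instance
  ∂EF = F − E.
As a 10×19 matrix over Z this has rank 8, with invariant factors (1,1,1,1,1,1,1,1).

Boundary ∂_2: C_2 → C_1 sends each 2-simplex [p,q,r] to [q,r] − [p,r] + [p,q]. For instance
  ∂FGJ = GJ − FJ + FG,
  ∂DLM = LM − DM + DL.
As a 19×16 matrix over Z this has rank 11, with invariant factors (1,1,1,1,1,1,1,1,1,1,1).

∂_3: C_3 → C_2 sends each 3-simplex σ to the alternating sum Σ_i (−1)^i (σ with its i-th vertex removed). For instance
  ∂AFGJ = FGJ − AGJ + AFJ − AFG,
  ∂AEFJ = EFJ − AFJ + AEJ − AEF.
This gives a 16×5 integer matrix of rank 4; reducing to Smith normal form yields diagonal entries (1,1,1,1).

From H_k ≅ ker(∂_k) / im(∂_{k+1}) we obtain:

  H_0: rank C_0 − rank ∂_1 = 10 − 8 = 2, and the invariant factors of ∂_1 are all 1, so H_0 = Z^2.
  H_1: rank ker ∂_1 − rank ∂_2 = (19 − 8) − 11 = 0, and the invariant factors of ∂_2 are all 1, so H_1 = 0.
  H_2: rank ker ∂_2 − rank ∂_3 = (16 − 11) − 4 = 1, and the invariant factors of ∂_3 are all 1, so H_2 = Z.
  H_3: rank ker ∂_3 − rank ∂_4 = (5 − 4) − 0 = 1, and there is no ∂_4, so H_3 = Z.

(K is a triangulation of the disjoint union of the 3-sphere S^3 and the 2-sphere S^2.)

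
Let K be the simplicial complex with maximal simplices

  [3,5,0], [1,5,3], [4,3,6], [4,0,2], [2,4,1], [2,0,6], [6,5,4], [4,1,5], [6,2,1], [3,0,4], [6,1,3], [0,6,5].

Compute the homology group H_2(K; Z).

H_2 ≅ 0.

Take the total order 0 < 1 < 2 < 3 < 4 < 5 < 6 on the vertex set. Then K (dimension 2) consists of the simplices:

  0-simplices (7): [0], [1], [2], [3], [4], [5], [6]
  1-simplices (18): [0,2], [0,3], [0,4], [0,5], [0,6], [1,2], [1,3], [1,4], [1,5], [1,6], [2,4], [2,6], [3,4], [3,5], [3,6], [4,5], [4,6], [5,6]
  2-simplices (12): [0,2,4], [0,2,6], [0,3,4], [0,3,5], [0,5,6], [1,2,4], [1,2,6], [1,3,5], [1,3,6], [1,4,5], [3,4,6], [4,5,6]

giving chain groups C_0 ≅ Z^7, C_1 ≅ Z^18, C_2 ≅ Z^12.

∂_1: C_1 → C_0 maps an edge to its endpoints' difference, ∂[p,q] = q − p. For instance
  ∂[2,4] = [4] − [2].
As a 7×18 matrix over Z this has rank 6, with invariant factors (1,1,1,1,1,1).

∂_2: C_2 → C_1 maps a triangle to the signed sum of its edges. For instance
  ∂[0,3,5] = [3,5] − [0,5] + [0,3],
  ∂[0,2,6] = [2,6] − [0,6] + [0,2].
The 18×12 boundary matrix has rank 12 and Smith normal form diag(1,1,1,1,1,1,1,1,1,1,1,2).

Computing H_k = (kernel of ∂_k) / (image of ∂_{k+1}):

  H_2: rank ker ∂_2 − rank ∂_3 = (12 − 12) − 0 = 0, and there is no ∂_3, so H_2 ≅ 0.

(K is a triangulation of the real projective plane RP^2.)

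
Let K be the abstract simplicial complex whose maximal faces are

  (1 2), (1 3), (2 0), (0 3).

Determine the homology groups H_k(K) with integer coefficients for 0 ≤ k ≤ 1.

H_0 ≅ Z,  H_1 ≅ Z.

Take the total order 0 < 1 < 2 < 3 on the vertex set. Then K (dimension 1) consists of the simplices:

  0-simplices (4): [0], [1], [2], [3]
  1-simplices (4): [0,2], [0,3], [1,2], [1,3]

Hence C_0 ≅ Z^4, C_1 ≅ Z^4.

∂_1: C_1 → C_0 is given by ∂[p,q] = [q] − [p]. For instance
  ∂[0,2] = [2] − [0].
This gives a 4×4 integer matrix of rank 3; reducing to Smith normal form yields diagonal entries (1,1,1).

Reading off H_k = ker ∂_k / im ∂_{k+1}:

  H_0: rank C_0 − rank ∂_1 = 4 − 3 = 1, and the invariant factors of ∂_1 are all 1, so H_0 = Z.
  H_1: rank ker ∂_1 − rank ∂_2 = (4 − 3) − 0 = 1, and there is no ∂_2, so H_1 = Z.

As a check, the Euler characteristic is 4 − 4 = 0, which agrees with 1 − 1 = 0.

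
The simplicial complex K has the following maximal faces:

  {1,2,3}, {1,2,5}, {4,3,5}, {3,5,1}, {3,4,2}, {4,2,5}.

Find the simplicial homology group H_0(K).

K has 5 vertices, 9 edges, 6 triangles.
rank ∂_0 = 0, rank ∂_1 = 4 ⇒ b_0 = 5 − 0 − 4 = 1; all invariant factors of ∂_1 are 1 so no torsion. So H_0 = Z.

H_0 ≅ Z.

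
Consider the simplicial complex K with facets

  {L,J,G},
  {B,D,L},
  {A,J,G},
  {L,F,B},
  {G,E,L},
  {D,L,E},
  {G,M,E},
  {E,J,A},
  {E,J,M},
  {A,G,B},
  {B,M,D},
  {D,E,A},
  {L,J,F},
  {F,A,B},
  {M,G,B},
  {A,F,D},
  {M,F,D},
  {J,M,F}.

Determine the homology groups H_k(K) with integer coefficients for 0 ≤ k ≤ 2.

Order the vertices as A < B < D < E < F < G < J < L < M. Listing each simplex with vertices in this order, K has dimension 2 with simplices:

  0-simplices (9): A, B, D, E, F, G, J, L, M
  1-simplices (27): AB, AD, AE, AF, AG, AJ, BD, BF, BG, BL, BM, DE, DF, DL, DM, EG, EJ, EL, EM, FJ, FL, FM, GJ, GL, GM, JL, JM
  2-simplices (18): ABF, ABG, ADE, ADF, AEJ, AGJ, BDL, BDM, BFL, BGM, DEL, DFM, EGL, EGM, EJM, FJL, FJM, GJL

giving chain groups C_0 ≅ Z^9, C_1 ≅ Z^27, C_2 ≅ Z^18.

∂_1: C_1 → C_0 sends each edge [p,q] (with p < q) to q − p.
The resulting 9×27 matrix has rank 8, and its Smith normal form has invariant factors (1,1,1,1,1,1,1,1).

Boundary ∂_2: C_2 → C_1 acts by ∂[p,q,r] = [q,r] − [p,r] + [p,q]. For instance
  ∂DFM = FM − DM + DF,
  ∂BGM = GM − BM + BG.
This gives a 27×18 integer matrix of rank 18; reducing to Smith normal form yields diagonal entries (1,1,1,1,1,1,1,1,1,1,1,1,1,1,1,1,1,2).

From H_k ≅ ker(∂_k) / im(∂_{k+1}) we obtain:

  H_0: rank C_0 − rank ∂_1 = 9 − 8 = 1, and the invariant factors of ∂_1 are all 1, so H_0 = Z.
  H_1: rank ker ∂_1 − rank ∂_2 = (27 − 8) − 18 = 1, and ∂_2 has invariant factor 2 > 1, so H_1 = Z ⊕ Z/2.
  H_2: rank ker ∂_2 − rank ∂_3 = (18 − 18) − 0 = 0, and there is no ∂_3, so H_2 = 0.

As a check, the Euler characteristic is 9 − 27 + 18 = 0, which agrees with 1 − 1 + 0 = 0.

H_0 = Z,  H_1 = Z ⊕ Z/2,  H_2 = 0.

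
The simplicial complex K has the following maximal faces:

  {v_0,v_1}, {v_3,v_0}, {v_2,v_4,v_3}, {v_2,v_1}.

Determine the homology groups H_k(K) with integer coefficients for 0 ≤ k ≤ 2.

Order the vertices as v_0 < v_1 < v_2 < v_3 < v_4. Listing each simplex with vertices in this order, K has dimension 2 with simplices:

  0-simplices (5): [v_0], [v_1], [v_2], [v_3], [v_4]
  1-simplices (6): [v_0,v_1], [v_0,v_3], [v_1,v_2], [v_2,v_3], [v_2,v_4], [v_3,v_4]
  2-simplices (1): [v_2,v_3,v_4]

Hence C_0 ≅ Z^5, C_1 ≅ Z^6, C_2 ≅ Z^1.

∂_1: C_1 → C_0 is given by ∂[p,q] = [q] − [p]. For instance
  ∂[v_2,v_4] = [v_4] − [v_2].
The 5×6 boundary matrix has rank 4 and Smith normal form diag(1,1,1,1).

Boundary ∂_2: C_2 → C_1 acts by ∂[p,q,r] = [q,r] − [p,r] + [p,q]. For instance
  ∂[v_2,v_3,v_4] = [v_3,v_4] − [v_2,v_4] + [v_2,v_3].
The resulting 6×1 matrix has rank 1, and its Smith normal form has invariant factors (1).

Now H_k = ker ∂_k / im ∂_{k+1}, so:

  H_0: rank C_0 − rank ∂_1 = 5 − 4 = 1, and the invariant factors of ∂_1 are all 1, so H_0 ≅ Z.
  H_1: rank ker ∂_1 − rank ∂_2 = (6 − 4) − 1 = 1, and the invariant factors of ∂_2 are all 1, so H_1 ≅ Z.
  H_2: rank ker ∂_2 − rank ∂_3 = (1 − 1) − 0 = 0, and there is no ∂_3, so H_2 ≅ 0.

H_0 = Z,  H_1 = Z,  H_2 = 0.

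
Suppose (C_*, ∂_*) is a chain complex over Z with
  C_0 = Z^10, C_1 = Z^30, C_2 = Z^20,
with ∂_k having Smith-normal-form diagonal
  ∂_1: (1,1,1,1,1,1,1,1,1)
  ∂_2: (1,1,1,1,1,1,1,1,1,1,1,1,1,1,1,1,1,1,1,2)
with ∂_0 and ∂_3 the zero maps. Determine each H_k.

H_0 = Z,  H_1 = Z ⊕ Z_2,  H_2 = 0.

H_0: b_0 = 10 − 0 − 9 = 1; torsion from ∂_1 factors > 1: none. So H_0 = Z.
H_1: b_1 = 30 − 9 − 20 = 1; torsion from ∂_2 factors > 1: [2]. So H_1 = Z ⊕ Z_2.
H_2: b_2 = 20 − 20 − 0 = 0; torsion from ∂_3 factors > 1: none. So H_2 = 0.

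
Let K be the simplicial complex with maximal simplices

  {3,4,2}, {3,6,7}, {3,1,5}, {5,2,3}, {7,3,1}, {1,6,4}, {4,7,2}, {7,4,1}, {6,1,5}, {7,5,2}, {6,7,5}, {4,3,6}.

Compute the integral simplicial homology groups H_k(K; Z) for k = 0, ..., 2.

H_0 = Z,  H_1 = Z/2,  H_2 = 0.

Fix the vertex order 1 < 2 < 3 < 4 < 5 < 6 < 7 and write every simplex with vertices in increasing order. Then dim K = 2 and the simplices of K are:

  0-simplices (7): [1], [2], [3], [4], [5], [6], [7]
  1-simplices (18): [1,3], [1,4], [1,5], [1,6], [1,7], [2,3], [2,4], [2,5], [2,7], [3,4], [3,5], [3,6], [3,7], [4,6], [4,7], [5,6], [5,7], [6,7]
  2-simplices (12): [1,3,5], [1,3,7], [1,4,6], [1,4,7], [1,5,6], [2,3,4], [2,3,5], [2,4,7], [2,5,7], [3,4,6], [3,6,7], [5,6,7]

giving chain groups C_0 ≅ Z^7, C_1 ≅ Z^18, C_2 ≅ Z^12.

∂_1: C_1 → C_0 is given by ∂[p,q] = [q] − [p]. For instance
  ∂[2,4] = [4] − [2].
As a 7×18 matrix over Z this has rank 6, with invariant factors (1,1,1,1,1,1).

The boundary map ∂_2: C_2 → C_1 sends each 2-simplex [p,q,r] to [q,r] − [p,r] + [p,q]. For instance
  ∂[1,3,7] = [3,7] − [1,7] + [1,3],
  ∂[3,6,7] = [6,7] − [3,7] + [3,6].
This gives a 18×12 integer matrix of rank 12; reducing to Smith normal form yields diagonal entries (1,1,1,1,1,1,1,1,1,1,1,2).

Computing H_k = (kernel of ∂_k) / (image of ∂_{k+1}):

  H_0: rank C_0 − rank ∂_1 = 7 − 6 = 1, and the invariant factors of ∂_1 are all 1, so H_0 = Z.
  H_1: rank ker ∂_1 − rank ∂_2 = (18 − 6) − 12 = 0, and ∂_2 has invariant factor 2 > 1, so H_1 = Z/2.
  H_2: rank ker ∂_2 − rank ∂_3 = (12 − 12) − 0 = 0, and there is no ∂_3, so H_2 = 0.

(K is a triangulation of the real projective plane RP^2.)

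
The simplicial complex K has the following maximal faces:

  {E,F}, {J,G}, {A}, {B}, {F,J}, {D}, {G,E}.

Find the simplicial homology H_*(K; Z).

We work with the vertex ordering A < B < D < E < F < G < J. The simplices of K, each written with vertices in increasing order, are:

  0-simplices (7): A, B, D, E, F, G, J
  1-simplices (4): EF, EG, FJ, GJ

giving chain groups C_0 ≅ Z^7, C_1 ≅ Z^4.

∂_1: C_1 → C_0 maps an edge to its endpoints' difference, ∂[p,q] = q − p. For instance
  ∂EF = F − E.
This gives a 7×4 integer matrix of rank 3; reducing to Smith normal form yields diagonal entries (1,1,1).

From H_k ≅ ker(∂_k) / im(∂_{k+1}) we obtain:

  H_0: rank C_0 − rank ∂_1 = 7 − 3 = 4, and the invariant factors of ∂_1 are all 1, so H_0 ≅ Z^4.
  H_1: rank ker ∂_1 − rank ∂_2 = (4 − 3) − 0 = 1, and there is no ∂_2, so H_1 ≅ Z.

H_0 = Z^4,  H_1 = Z.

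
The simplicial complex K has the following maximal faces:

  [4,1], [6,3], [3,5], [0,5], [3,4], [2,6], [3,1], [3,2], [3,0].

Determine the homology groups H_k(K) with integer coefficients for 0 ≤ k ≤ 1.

Fix the vertex order 0 < 1 < 2 < 3 < 4 < 5 < 6 and write every simplex with vertices in increasing order. Then dim K = 1 and the simplices of K are:

  0-simplices (7): [0], [1], [2], [3], [4], [5], [6]
  1-simplices (9): [0,3], [0,5], [1,3], [1,4], [2,3], [2,6], [3,4], [3,5], [3,6]

so the chain groups are C_0 ≅ Z^7, C_1 ≅ Z^9.

The boundary map ∂_1: C_1 → C_0 is given by ∂[p,q] = [q] − [p]. For instance
  ∂[2,6] = [6] − [2].
The resulting 7×9 matrix has rank 6, and its Smith normal form has invariant factors (1,1,1,1,1,1).

Computing H_k = (kernel of ∂_k) / (image of ∂_{k+1}):

  H_0: rank C_0 − rank ∂_1 = 7 − 6 = 1, and the invariant factors of ∂_1 are all 1, so H_0 = Z.
  H_1: rank ker ∂_1 − rank ∂_2 = (9 − 6) − 0 = 3, and there is no ∂_2, so H_1 = Z^3.

As a check, the Euler characteristic is 7 − 9 = -2, which agrees with 1 − 3 = -2.

H_0 = Z,  H_1 = Z^3.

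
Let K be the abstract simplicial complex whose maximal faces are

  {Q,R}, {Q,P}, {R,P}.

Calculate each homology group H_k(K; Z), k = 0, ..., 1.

K has 3 vertices, 3 edges.
rank ∂_0 = 0, rank ∂_1 = 2 ⇒ b_0 = 3 − 0 − 2 = 1; all invariant factors of ∂_1 are 1 so no torsion. So H_0 ≅ Z.
rank ∂_1 = 2, rank ∂_2 = 0 ⇒ b_1 = 3 − 2 − 0 = 1. So H_1 ≅ Z.

H_0 ≅ Z,  H_1 ≅ Z.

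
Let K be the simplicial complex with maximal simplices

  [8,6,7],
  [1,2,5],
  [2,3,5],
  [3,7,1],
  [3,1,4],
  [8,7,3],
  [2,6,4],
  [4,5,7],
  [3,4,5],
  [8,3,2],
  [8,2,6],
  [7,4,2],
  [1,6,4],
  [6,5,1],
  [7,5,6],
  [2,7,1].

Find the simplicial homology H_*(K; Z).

Take the total order 1 < 2 < 3 < 4 < 5 < 6 < 7 < 8 on the vertex set. Then K (dimension 2) consists of the simplices:

  0-simplices (8): [1], [2], [3], [4], [5], [6], [7], [8]
  1-simplices (24): (24 of them)
  2-simplices (16): [1,2,5], [1,2,7], [1,3,4], [1,3,7], [1,4,6], [1,5,6], [2,3,5], [2,3,8], [2,4,6], [2,4,7], [2,6,8], [3,4,5], [3,7,8], [4,5,7], [5,6,7], [6,7,8]

so the chain groups are C_0 ≅ Z^8, C_1 ≅ Z^24, C_2 ≅ Z^16.

The boundary map ∂_1: C_1 → C_0 sends each edge [p,q] (with p < q) to q − p. For instance
  ∂[7,8] = [8] − [7].
As a 8×24 matrix over Z this has rank 7, with invariant factors (1,1,1,1,1,1,1).

The boundary map ∂_2: C_2 → C_1 acts by ∂[p,q,r] = [q,r] − [p,r] + [p,q]. For instance
  ∂[2,6,8] = [6,8] − [2,8] + [2,6],
  ∂[5,6,7] = [6,7] − [5,7] + [5,6].
The 24×16 boundary matrix has rank 15 and Smith normal form diag(1,1,1,1,1,1,1,1,1,1,1,1,1,1,1).

From H_k ≅ ker(∂_k) / im(∂_{k+1}) we obtain:

  H_0: rank C_0 − rank ∂_1 = 8 − 7 = 1, and the invariant factors of ∂_1 are all 1, so H_0 ≅ Z.
  H_1: rank ker ∂_1 − rank ∂_2 = (24 − 7) − 15 = 2, and the invariant factors of ∂_2 are all 1, so H_1 ≅ Z^2.
  H_2: rank ker ∂_2 − rank ∂_3 = (16 − 15) − 0 = 1, and there is no ∂_3, so H_2 ≅ Z.

(K is a triangulation of the torus T^2.)

H_0 ≅ Z,  H_1 ≅ Z^2,  H_2 ≅ Z.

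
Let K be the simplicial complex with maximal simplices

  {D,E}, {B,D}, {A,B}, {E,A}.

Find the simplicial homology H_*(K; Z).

Order the vertices as A < B < D < E. Listing each simplex with vertices in this order, K has dimension 1 with simplices:

  0-simplices (4): A, B, D, E
  1-simplices (4): AB, AE, BD, DE

so the chain groups are C_0 ≅ Z^4, C_1 ≅ Z^4.

Boundary ∂_1: C_1 → C_0 maps an edge to its endpoints' difference, ∂[p,q] = q − p.
As a 4×4 matrix over Z this has rank 3, with invariant factors (1,1,1).

Computing H_k = (kernel of ∂_k) / (image of ∂_{k+1}):

  H_0: rank C_0 − rank ∂_1 = 4 − 3 = 1, and the invariant factors of ∂_1 are all 1, so H_0 = Z.
  H_1: rank ker ∂_1 − rank ∂_2 = (4 − 3) − 0 = 1, and there is no ∂_2, so H_1 = Z.

As a check, the Euler characteristic is 4 − 4 = 0, which agrees with 1 − 1 = 0.

H_0 ≅ Z,  H_1 ≅ Z.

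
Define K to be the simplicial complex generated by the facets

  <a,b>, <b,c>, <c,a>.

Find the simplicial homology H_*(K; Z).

H_0 = Z,  H_1 = Z.

K has 3 vertices, 3 edges.
rank ∂_0 = 0, rank ∂_1 = 2 ⇒ b_0 = 3 − 0 − 2 = 1; all invariant factors of ∂_1 are 1 so no torsion. So H_0 ≅ Z.
rank ∂_1 = 2, rank ∂_2 = 0 ⇒ b_1 = 3 − 2 − 0 = 1. So H_1 ≅ Z.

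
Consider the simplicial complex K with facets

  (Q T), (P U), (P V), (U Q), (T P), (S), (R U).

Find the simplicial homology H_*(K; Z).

We work with the vertex ordering P < Q < R < S < T < U < V. The simplices of K, each written with vertices in increasing order, are:

  0-simplices (7): P, Q, R, S, T, U, V
  1-simplices (6): PT, PU, PV, QT, QU, RU

Hence C_0 ≅ Z^7, C_1 ≅ Z^6.

∂_1: C_1 → C_0 sends each edge [p,q] (with p < q) to q − p.
As a 7×6 matrix over Z this has rank 5, with invariant factors (1,1,1,1,1).

Reading off H_k = ker ∂_k / im ∂_{k+1}:

  H_0: rank C_0 − rank ∂_1 = 7 − 5 = 2, and the invariant factors of ∂_1 are all 1, so H_0 ≅ Z^2.
  H_1: rank ker ∂_1 − rank ∂_2 = (6 − 5) − 0 = 1, and there is no ∂_2, so H_1 ≅ Z.

As a check, the Euler characteristic is 7 − 6 = 1, which agrees with 2 − 1 = 1.

H_0 = Z^2,  H_1 = Z.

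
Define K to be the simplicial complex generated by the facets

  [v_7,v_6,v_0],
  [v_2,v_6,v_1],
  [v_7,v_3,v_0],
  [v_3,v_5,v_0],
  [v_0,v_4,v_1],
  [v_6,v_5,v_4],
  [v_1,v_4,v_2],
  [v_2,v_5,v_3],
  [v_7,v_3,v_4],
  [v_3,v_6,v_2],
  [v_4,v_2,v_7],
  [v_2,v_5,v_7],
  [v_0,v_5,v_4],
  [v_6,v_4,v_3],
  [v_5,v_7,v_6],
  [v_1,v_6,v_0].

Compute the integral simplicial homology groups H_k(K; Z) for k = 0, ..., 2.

H_0 = Z,  H_1 = Z^2,  H_2 = Z.

Order the vertices as v_0 < v_1 < v_2 < v_3 < v_4 < v_5 < v_6 < v_7. Listing each simplex with vertices in this order, K has dimension 2 with simplices:

  0-simplices (8): [v_0], [v_1], [v_2], [v_3], [v_4], [v_5], [v_6], [v_7]
  1-simplices (24): (24 of them)
  2-simplices (16): (16 of them)

Hence C_0 ≅ Z^8, C_1 ≅ Z^24, C_2 ≅ Z^16.

The boundary map ∂_1: C_1 → C_0 is given by ∂[p,q] = [q] − [p]. For instance
  ∂[v_3,v_6] = [v_6] − [v_3].
The resulting 8×24 matrix has rank 7, and its Smith normal form has invariant factors (1,1,1,1,1,1,1).

Boundary ∂_2: C_2 → C_1 acts by ∂[p,q,r] = [q,r] − [p,r] + [p,q]. For instance
  ∂[v_0,v_3,v_7] = [v_3,v_7] − [v_0,v_7] + [v_0,v_3],
  ∂[v_0,v_6,v_7] = [v_6,v_7] − [v_0,v_7] + [v_0,v_6].
The resulting 24×16 matrix has rank 15, and its Smith normal form has invariant factors (1,1,1,1,1,1,1,1,1,1,1,1,1,1,1).

Reading off H_k = ker ∂_k / im ∂_{k+1}:

  H_0: rank C_0 − rank ∂_1 = 8 − 7 = 1, and the invariant factors of ∂_1 are all 1, so H_0 ≅ Z.
  H_1: rank ker ∂_1 − rank ∂_2 = (24 − 7) − 15 = 2, and the invariant factors of ∂_2 are all 1, so H_1 ≅ Z^2.
  H_2: rank ker ∂_2 − rank ∂_3 = (16 − 15) − 0 = 1, and there is no ∂_3, so H_2 ≅ Z.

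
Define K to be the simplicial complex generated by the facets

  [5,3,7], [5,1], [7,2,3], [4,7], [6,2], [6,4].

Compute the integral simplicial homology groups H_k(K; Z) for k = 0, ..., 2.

Take the total order 1 < 2 < 3 < 4 < 5 < 6 < 7 on the vertex set. Then K (dimension 2) consists of the simplices:

  0-simplices (7): [1], [2], [3], [4], [5], [6], [7]
  1-simplices (9): [1,5], [2,3], [2,6], [2,7], [3,5], [3,7], [4,6], [4,7], [5,7]
  2-simplices (2): [2,3,7], [3,5,7]

giving chain groups C_0 ≅ Z^7, C_1 ≅ Z^9, C_2 ≅ Z^2.

∂_1: C_1 → C_0 maps an edge to its endpoints' difference, ∂[p,q] = q − p. For instance
  ∂[1,5] = [5] − [1].
The 7×9 boundary matrix has rank 6 and Smith normal form diag(1,1,1,1,1,1).

Boundary ∂_2: C_2 → C_1 acts by ∂[p,q,r] = [q,r] − [p,r] + [p,q]. For instance
  ∂[2,3,7] = [3,7] − [2,7] + [2,3],
  ∂[3,5,7] = [5,7] − [3,7] + [3,5].
As a 9×2 matrix over Z this has rank 2, with invariant factors (1,1).

Now H_k = ker ∂_k / im ∂_{k+1}, so:

  H_0: rank C_0 − rank ∂_1 = 7 − 6 = 1, and the invariant factors of ∂_1 are all 1, so H_0 = Z.
  H_1: rank ker ∂_1 − rank ∂_2 = (9 − 6) − 2 = 1, and the invariant factors of ∂_2 are all 1, so H_1 = Z.
  H_2: rank ker ∂_2 − rank ∂_3 = (2 − 2) − 0 = 0, and there is no ∂_3, so H_2 = 0.

H_0 ≅ Z,  H_1 ≅ Z,  H_2 = 0.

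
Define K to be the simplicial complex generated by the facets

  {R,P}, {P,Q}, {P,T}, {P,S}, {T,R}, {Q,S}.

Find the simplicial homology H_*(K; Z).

H_0 = Z,  H_1 = Z^2.

Take the total order P < Q < R < S < T on the vertex set. Then K (dimension 1) consists of the simplices:

  0-simplices (5): P, Q, R, S, T
  1-simplices (6): PQ, PR, PS, PT, QS, RT

so the chain groups are C_0 ≅ Z^5, C_1 ≅ Z^6.

∂_1: C_1 → C_0 maps an edge to its endpoints' difference, ∂[p,q] = q − p. For instance
  ∂PQ = Q − P.
As a 5×6 matrix over Z this has rank 4, with invariant factors (1,1,1,1).

Reading off H_k = ker ∂_k / im ∂_{k+1}:

  H_0: rank C_0 − rank ∂_1 = 5 − 4 = 1, and the invariant factors of ∂_1 are all 1, so H_0 = Z.
  H_1: rank ker ∂_1 − rank ∂_2 = (6 − 4) − 0 = 2, and there is no ∂_2, so H_1 = Z^2.

As a check, the Euler characteristic is 5 − 6 = -1, which agrees with 1 − 2 = -1.
(K is a triangulation of a wedge of 2 circles.)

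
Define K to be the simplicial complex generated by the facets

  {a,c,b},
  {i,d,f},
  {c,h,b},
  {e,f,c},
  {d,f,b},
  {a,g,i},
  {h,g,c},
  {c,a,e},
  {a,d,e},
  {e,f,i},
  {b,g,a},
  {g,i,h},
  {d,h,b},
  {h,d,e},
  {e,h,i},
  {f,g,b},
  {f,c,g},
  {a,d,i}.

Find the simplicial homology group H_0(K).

Fix the vertex order a < b < c < d < e < f < g < h < i and write every simplex with vertices in increasing order. Then dim K = 2 and the simplices of K are:

  0-simplices (9): a, b, c, d, e, f, g, h, i
  1-simplices (27): ab, ac, ad, ae, ag, ai, bc, bd, bf, bg, bh, ce, cf, cg, ch, de, df, dh, di, ef, eh, ei, fg, fi, gh, gi, hi
  2-simplices (18): abc, abg, ace, ade, adi, agi, bch, bdf, bdh, bfg, cef, cfg, cgh, deh, dfi, efi, ehi, ghi

Hence C_0 ≅ Z^9, C_1 ≅ Z^27, C_2 ≅ Z^18.

∂_1: C_1 → C_0 maps an edge to its endpoints' difference, ∂[p,q] = q − p.
As a 9×27 matrix over Z this has rank 8, with invariant factors (1,1,1,1,1,1,1,1).

Boundary ∂_2: C_2 → C_1 sends each 2-simplex [p,q,r] to [q,r] − [p,r] + [p,q]. For instance
  ∂deh = eh − dh + de,
  ∂bch = ch − bh + bc.
As a 27×18 matrix over Z this has rank 18, with invariant factors (1,1,1,1,1,1,1,1,1,1,1,1,1,1,1,1,1,2).

Computing H_k = (kernel of ∂_k) / (image of ∂_{k+1}):

  H_0: rank C_0 − rank ∂_1 = 9 − 8 = 1, and the invariant factors of ∂_1 are all 1, so H_0 ≅ Z.

(K is a triangulation of the Klein bottle.)

H_0 ≅ Z.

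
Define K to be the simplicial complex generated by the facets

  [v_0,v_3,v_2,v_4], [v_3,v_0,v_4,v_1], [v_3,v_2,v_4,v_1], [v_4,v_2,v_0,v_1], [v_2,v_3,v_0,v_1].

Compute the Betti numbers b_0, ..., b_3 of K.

b_0 = 1, b_1 = 0, b_2 = 0, b_3 = 1.

Take the total order v_0 < v_1 < v_2 < v_3 < v_4 on the vertex set. Then K (dimension 3) consists of the simplices:

  0-simplices (5): [v_0], [v_1], [v_2], [v_3], [v_4]
  1-simplices (10): [v_0,v_1], [v_0,v_2], [v_0,v_3], [v_0,v_4], [v_1,v_2], [v_1,v_3], [v_1,v_4], [v_2,v_3], [v_2,v_4], [v_3,v_4]
  2-simplices (10): [v_0,v_1,v_2], [v_0,v_1,v_3], [v_0,v_1,v_4], [v_0,v_2,v_3], [v_0,v_2,v_4], [v_0,v_3,v_4], [v_1,v_2,v_3], [v_1,v_2,v_4], [v_1,v_3,v_4], [v_2,v_3,v_4]
  3-simplices (5): [v_0,v_1,v_2,v_3], [v_0,v_1,v_2,v_4], [v_0,v_1,v_3,v_4], [v_0,v_2,v_3,v_4], [v_1,v_2,v_3,v_4]

Hence C_0 ≅ Z^5, C_1 ≅ Z^10, C_2 ≅ Z^10, C_3 ≅ Z^5.

∂_1: C_1 → C_0 maps an edge to its endpoints' difference, ∂[p,q] = q − p. For instance
  ∂[v_1,v_3] = [v_3] − [v_1].
The resulting 5×10 matrix has rank 4, and its Smith normal form has invariant factors (1,1,1,1).

The boundary map ∂_2: C_2 → C_1 acts by ∂[p,q,r] = [q,r] − [p,r] + [p,q]. For instance
  ∂[v_0,v_1,v_3] = [v_1,v_3] − [v_0,v_3] + [v_0,v_1],
  ∂[v_0,v_2,v_3] = [v_2,v_3] − [v_0,v_3] + [v_0,v_2].
The resulting 10×10 matrix has rank 6, and its Smith normal form has invariant factors (1,1,1,1,1,1).

The boundary map ∂_3: C_3 → C_2 sends each 3-simplex σ to the alternating sum Σ_i (−1)^i (σ with its i-th vertex removed). For instance
  ∂[v_0,v_1,v_2,v_3] = [v_1,v_2,v_3] − [v_0,v_2,v_3] + [v_0,v_1,v_3] − [v_0,v_1,v_2],
  ∂[v_1,v_2,v_3,v_4] = [v_2,v_3,v_4] − [v_1,v_3,v_4] + [v_1,v_2,v_4] − [v_1,v_2,v_3].
The 10×5 boundary matrix has rank 4 and Smith normal form diag(1,1,1,1).

Now H_k = ker ∂_k / im ∂_{k+1}, so:

  H_0: rank C_0 − rank ∂_1 = 5 − 4 = 1, and the invariant factors of ∂_1 are all 1, so H_0 = Z.
  H_1: rank ker ∂_1 − rank ∂_2 = (10 − 4) − 6 = 0, and the invariant factors of ∂_2 are all 1, so H_1 = 0.
  H_2: rank ker ∂_2 − rank ∂_3 = (10 − 6) − 4 = 0, and the invariant factors of ∂_3 are all 1, so H_2 = 0.
  H_3: rank ker ∂_3 − rank ∂_4 = (5 − 4) − 0 = 1, and there is no ∂_4, so H_3 = Z.

(K is a triangulation of the 3-sphere S^3.)

Hence the Betti numbers are b_0 = 1, b_1 = 0, b_2 = 0, b_3 = 1.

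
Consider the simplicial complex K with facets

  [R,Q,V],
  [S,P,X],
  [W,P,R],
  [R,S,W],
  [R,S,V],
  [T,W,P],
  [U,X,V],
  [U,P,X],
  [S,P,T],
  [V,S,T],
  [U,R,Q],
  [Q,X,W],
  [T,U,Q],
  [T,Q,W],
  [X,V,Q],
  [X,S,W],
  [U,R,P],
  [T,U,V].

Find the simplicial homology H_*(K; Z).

Fix the vertex order P < Q < R < S < T < U < V < W < X and write every simplex with vertices in increasing order. Then dim K = 2 and the simplices of K are:

  0-simplices (9): P, Q, R, S, T, U, V, W, X
  1-simplices (27): PR, PS, PT, PU, PW, PX, QR, QT, QU, QV, QW, QX, RS, RU, RV, RW, ST, SV, SW, SX, TU, TV, TW, UV, UX, VX, WX
  2-simplices (18): PRU, PRW, PST, PSX, PTW, PUX, QRU, QRV, QTU, QTW, QVX, QWX, RSV, RSW, STV, SWX, TUV, UVX

giving chain groups C_0 ≅ Z^9, C_1 ≅ Z^27, C_2 ≅ Z^18.

The boundary map ∂_1: C_1 → C_0 maps an edge to its endpoints' difference, ∂[p,q] = q − p.
This gives a 9×27 integer matrix of rank 8; reducing to Smith normal form yields diagonal entries (1,1,1,1,1,1,1,1).

Boundary ∂_2: C_2 → C_1 maps a triangle to the signed sum of its edges. For instance
  ∂SWX = WX − SX + SW,
  ∂QRU = RU − QU + QR.
This gives a 27×18 integer matrix of rank 18; reducing to Smith normal form yields diagonal entries (1,1,1,1,1,1,1,1,1,1,1,1,1,1,1,1,1,2).

From H_k ≅ ker(∂_k) / im(∂_{k+1}) we obtain:

  H_0: rank C_0 − rank ∂_1 = 9 − 8 = 1, and the invariant factors of ∂_1 are all 1, so H_0 = Z.
  H_1: rank ker ∂_1 − rank ∂_2 = (27 − 8) − 18 = 1, and ∂_2 has invariant factor 2 > 1, so H_1 = Z ⊕ Z_2.
  H_2: rank ker ∂_2 − rank ∂_3 = (18 − 18) − 0 = 0, and there is no ∂_3, so H_2 = 0.

H_0 = Z,  H_1 = Z ⊕ Z_2,  H_2 = 0.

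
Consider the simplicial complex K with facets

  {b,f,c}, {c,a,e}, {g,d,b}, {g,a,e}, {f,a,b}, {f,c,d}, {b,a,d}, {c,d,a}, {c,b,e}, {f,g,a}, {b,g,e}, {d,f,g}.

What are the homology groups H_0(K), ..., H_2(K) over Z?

H_0 = Z,  H_1 = Z/2,  H_2 = 0.

We work with the vertex ordering a < b < c < d < e < f < g. The simplices of K, each written with vertices in increasing order, are:

  0-simplices (7): a, b, c, d, e, f, g
  1-simplices (18): ab, ac, ad, ae, af, ag, bc, bd, be, bf, bg, cd, ce, cf, df, dg, eg, fg
  2-simplices (12): abd, abf, acd, ace, aeg, afg, bce, bcf, bdg, beg, cdf, dfg

giving chain groups C_0 ≅ Z^7, C_1 ≅ Z^18, C_2 ≅ Z^12.

∂_1: C_1 → C_0 maps an edge to its endpoints' difference, ∂[p,q] = q − p. For instance
  ∂eg = g − e.
This gives a 7×18 integer matrix of rank 6; reducing to Smith normal form yields diagonal entries (1,1,1,1,1,1).

The boundary map ∂_2: C_2 → C_1 sends each 2-simplex [p,q,r] to [q,r] − [p,r] + [p,q]. For instance
  ∂ace = ce − ae + ac,
  ∂abd = bd − ad + ab.
This gives a 18×12 integer matrix of rank 12; reducing to Smith normal form yields diagonal entries (1,1,1,1,1,1,1,1,1,1,1,2).

From H_k ≅ ker(∂_k) / im(∂_{k+1}) we obtain:

  H_0: rank C_0 − rank ∂_1 = 7 − 6 = 1, and the invariant factors of ∂_1 are all 1, so H_0 = Z.
  H_1: rank ker ∂_1 − rank ∂_2 = (18 − 6) − 12 = 0, and ∂_2 has invariant factor 2 > 1, so H_1 = Z/2.
  H_2: rank ker ∂_2 − rank ∂_3 = (12 − 12) − 0 = 0, and there is no ∂_3, so H_2 = 0.

(K is a triangulation of the real projective plane RP^2.)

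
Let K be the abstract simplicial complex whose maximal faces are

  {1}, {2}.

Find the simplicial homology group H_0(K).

H_0 = Z^2.

Order the vertices as 1 < 2. Listing each simplex with vertices in this order, K has dimension 0 with simplices:

  0-simplices (2): [1], [2]

Hence C_0 ≅ Z^2.

Reading off H_k = ker ∂_k / im ∂_{k+1}:

  H_0: rank C_0 − rank ∂_1 = 2 − 0 = 2, and there is no ∂_1, so H_0 = Z^2.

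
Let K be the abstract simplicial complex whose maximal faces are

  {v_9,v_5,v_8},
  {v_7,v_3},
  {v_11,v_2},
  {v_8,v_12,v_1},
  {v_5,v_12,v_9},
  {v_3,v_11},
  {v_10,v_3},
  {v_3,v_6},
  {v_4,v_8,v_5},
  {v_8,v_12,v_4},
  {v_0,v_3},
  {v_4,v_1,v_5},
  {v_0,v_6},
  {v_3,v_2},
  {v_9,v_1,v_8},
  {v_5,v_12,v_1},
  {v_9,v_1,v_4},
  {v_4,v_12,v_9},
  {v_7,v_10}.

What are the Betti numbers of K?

Take the total order v_0 < v_1 < v_2 < v_3 < v_4 < v_5 < v_6 < v_7 < v_8 < v_9 < v_10 < v_11 < v_12 on the vertex set. Then K (dimension 2) consists of the simplices:

  0-simplices (13): [v_0], [v_1], [v_2], [v_3], [v_4], [v_5], [v_6], [v_7], [v_8], [v_9], [v_10], [v_11], [v_12]
  1-simplices (24): (24 of them)
  2-simplices (10): [v_1,v_4,v_5], [v_1,v_4,v_9], [v_1,v_5,v_12], [v_1,v_8,v_9], [v_1,v_8,v_12], [v_4,v_5,v_8], [v_4,v_8,v_12], [v_4,v_9,v_12], [v_5,v_8,v_9], [v_5,v_9,v_12]

Hence C_0 ≅ Z^13, C_1 ≅ Z^24, C_2 ≅ Z^10.

Boundary ∂_1: C_1 → C_0 is given by ∂[p,q] = [q] − [p].
This gives a 13×24 integer matrix of rank 11; reducing to Smith normal form yields diagonal entries (1,1,1,1,1,1,1,1,1,1,1).

Boundary ∂_2: C_2 → C_1 maps a triangle to the signed sum of its edges. For instance
  ∂[v_1,v_4,v_9] = [v_4,v_9] − [v_1,v_9] + [v_1,v_4],
  ∂[v_1,v_8,v_12] = [v_8,v_12] − [v_1,v_12] + [v_1,v_8].
As a 24×10 matrix over Z this has rank 10, with invariant factors (1,1,1,1,1,1,1,1,1,2).

Reading off H_k = ker ∂_k / im ∂_{k+1}:

  H_0: rank C_0 − rank ∂_1 = 13 − 11 = 2, and the invariant factors of ∂_1 are all 1, so H_0 = Z^2.
  H_1: rank ker ∂_1 − rank ∂_2 = (24 − 11) − 10 = 3, and ∂_2 has invariant factor 2 > 1, so H_1 = Z^3 ⊕ Z/2.
  H_2: rank ker ∂_2 − rank ∂_3 = (10 − 10) − 0 = 0, and there is no ∂_3, so H_2 = 0.

As a check, the Euler characteristic is 13 − 24 + 10 = -1, which agrees with 2 − 3 + 0 = -1.

Hence the Betti numbers are b_0 = 2, b_1 = 3, b_2 = 0.

b_0 = 2, b_1 = 3, b_2 = 0.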